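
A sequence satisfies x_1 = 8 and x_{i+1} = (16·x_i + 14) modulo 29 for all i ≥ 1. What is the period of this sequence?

7

Listing terms: x_1 = 8, x_2 = 26, x_3 = 24, x_4 = 21, x_5 = 2, x_6 = 17, x_7 = 25, x_8 = 8.
Since x_8 = x_1 = 8, the sequence is periodic with period 7.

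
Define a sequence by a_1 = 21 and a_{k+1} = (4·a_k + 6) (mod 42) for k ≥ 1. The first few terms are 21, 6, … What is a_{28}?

Listing terms: a_1 = 21, a_2 = 6, a_3 = 30, a_4 = 0, a_5 = 6.
Since a_5 = a_2 = 6, the sequence is eventually periodic: after a pre-period of length 1 it cycles with period 3.
For k ≥ 2, a_k depends only on (k - 2) mod 3. (28 - 2) mod 3 = 2, so a_{28} = a_4 = 0.

0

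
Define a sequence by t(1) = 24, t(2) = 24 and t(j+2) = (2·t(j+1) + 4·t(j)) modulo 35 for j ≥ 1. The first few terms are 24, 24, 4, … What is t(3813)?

14

t(1) = 24, t(2) = 24, t(3) = 4, t(4) = 34, t(5) = 14, t(6) = 24, t(7) = 34, t(8) = 24, t(9) = 9, t(10) = 9, t(11) = 19, t(12) = 4, t(13) = 14, t(14) = 9, t(15) = 4, t(16) = 9, t(17) = 34, t(18) = 34, t(19) = 29, t(20) = 19, t(21) = 14, t(22) = 34, t(23) = 19, t(24) = 34, t(25) = 4, t(26) = 4, t(27) = 24, t(28) = 29, t(29) = 14, t(30) = 4, t(31) = 29, t(32) = 4, t(33) = 19, t(34) = 19, t(35) = 9, t(36) = 24, t(37) = 14, t(38) = 19, t(39) = 24, t(40) = 19, t(41) = 29, t(42) = 29, t(43) = 34, t(44) = 9, t(45) = 14, t(46) = 29, t(47) = 9, t(48) = 29, t(49) = 24, t(50) = 24.
The sequence repeats with period 48.
So t(3813) = t(1 + ((3813-1) mod 48)) = t(21) = 14.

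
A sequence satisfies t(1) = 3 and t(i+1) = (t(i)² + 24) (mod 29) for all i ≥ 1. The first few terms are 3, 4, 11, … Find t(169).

24

Listing terms: t(1) = 3; t(2) = 4; t(3) = 11; t(4) = 0; t(5) = 24; t(6) = 20; t(7) = 18; t(8) = 0.
Since t(8) = t(4) = 0, the sequence is eventually periodic: after a pre-period of length 3 it cycles with period 4.
For i ≥ 4, t(i) depends only on (i - 4) mod 4. (169 - 4) mod 4 = 1, so t(169) = t(5) = 24.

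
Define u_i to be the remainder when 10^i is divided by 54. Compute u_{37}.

10

We have u_1 = 10; u_2 = 46; u_3 = 28; u_4 = 10.
The sequence repeats with period 3.
(37 - 1) mod 3 = 0, so u_{37} = u_1 = 10.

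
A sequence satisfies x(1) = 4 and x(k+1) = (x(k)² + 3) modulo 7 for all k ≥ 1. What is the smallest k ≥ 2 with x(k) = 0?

3

x(1) = 4, x(2) = 5, x(3) = 0, x(4) = 3, x(5) = 5.
Since x(5) = x(2) = 5, the sequence is eventually periodic: after a pre-period of length 1 it cycles with period 3.
The value 0 first appears (with k ≥ 2) at x(3).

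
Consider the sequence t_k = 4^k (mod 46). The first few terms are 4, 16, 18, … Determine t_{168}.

18

Computing terms: t_1 = 4,  t_2 = 16,  t_3 = 18,  t_4 = 26,  t_5 = 12,  t_6 = 2,  t_7 = 8,  t_8 = 32,  t_9 = 36,  t_{10} = 6,  t_{11} = 24,  t_{12} = 4.
Since t_{12} = t_1 = 4, the sequence is periodic with period 11.
So t_{168} = t_{1 + ((168-1) mod 11)} = t_3 = 18.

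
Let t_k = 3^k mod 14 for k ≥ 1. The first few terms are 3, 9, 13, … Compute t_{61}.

3

Computing terms: t_1 = 3,  t_2 = 9,  t_3 = 13,  t_4 = 11,  t_5 = 5,  t_6 = 1,  t_7 = 3.
Since t_7 = t_1 = 3, the sequence is periodic with period 6.
(61 - 1) mod 6 = 0, so t_{61} = t_1 = 3.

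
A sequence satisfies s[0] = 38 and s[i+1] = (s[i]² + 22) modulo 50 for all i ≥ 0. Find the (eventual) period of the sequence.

8

s[0] = 38,  s[1] = 16,  s[2] = 28,  s[3] = 6,  s[4] = 8,  s[5] = 36,  s[6] = 18,  s[7] = 46,  s[8] = 38.
Since s[8] = s[0] = 38, the sequence is periodic with period 8.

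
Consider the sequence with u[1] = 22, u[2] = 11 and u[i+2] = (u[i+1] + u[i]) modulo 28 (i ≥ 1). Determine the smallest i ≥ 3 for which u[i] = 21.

5

We have u[1] = 22, u[2] = 11, u[3] = 5, u[4] = 16, u[5] = 21, u[6] = 9, u[7] = 2, u[8] = 11, u[9] = 13, u[10] = 24, u[11] = 9, u[12] = 5, u[13] = 14, u[14] = 19, u[15] = 5, u[16] = 24, u[17] = 1, u[18] = 25, u[19] = 26, u[20] = 23, u[21] = 21, u[22] = 16, u[23] = 9, u[24] = 25, u[25] = 6, u[26] = 3, u[27] = 9, u[28] = 12, u[29] = 21, u[30] = 5, u[31] = 26, u[32] = 3, u[33] = 1, u[34] = 4, u[35] = 5, u[36] = 9, u[37] = 14, u[38] = 23, u[39] = 9, u[40] = 4, u[41] = 13, u[42] = 17, u[43] = 2, u[44] = 19, u[45] = 21, u[46] = 12, u[47] = 5, u[48] = 17, u[49] = 22, u[50] = 11.
The sequence repeats with period 48.
The value 21 first appears (with i ≥ 3) at u[5].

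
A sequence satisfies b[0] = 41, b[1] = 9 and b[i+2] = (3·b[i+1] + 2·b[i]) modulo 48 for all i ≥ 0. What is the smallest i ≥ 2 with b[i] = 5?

4

Listing terms: b[0] = 41; b[1] = 9; b[2] = 13; b[3] = 9; b[4] = 5; b[5] = 33; b[6] = 13; b[7] = 9.
Since (b[6], b[7]) = (b[2], b[3]) = (13, 9) (two consecutive terms determine the rest), the sequence is eventually periodic: after a pre-period of length 2 it cycles with period 4.
The value 5 first appears (with i ≥ 2) at b[4].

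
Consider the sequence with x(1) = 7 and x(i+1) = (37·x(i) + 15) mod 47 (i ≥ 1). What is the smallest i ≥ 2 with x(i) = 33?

18

x(1) = 7,  x(2) = 39,  x(3) = 1,  x(4) = 5,  x(5) = 12,  x(6) = 36,  x(7) = 31,  x(8) = 34,  x(9) = 4,  x(10) = 22,  x(11) = 30,  x(12) = 44,  x(13) = 45,  x(14) = 35,  x(15) = 41,  x(16) = 28,  x(17) = 17,  x(18) = 33,  x(19) = 14,  x(20) = 16,  x(21) = 43,  x(22) = 8,  x(23) = 29,  x(24) = 7.
Since x(24) = x(1) = 7, the sequence is periodic with period 23.
The value 33 first appears (with i ≥ 2) at x(18).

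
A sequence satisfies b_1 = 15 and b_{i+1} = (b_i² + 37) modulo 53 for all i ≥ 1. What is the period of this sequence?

Listing terms: b_1 = 15,  b_2 = 50,  b_3 = 46,  b_4 = 33,  b_5 = 13,  b_6 = 47,  b_7 = 20,  b_8 = 13.
Since b_8 = b_5 = 13, the sequence is eventually periodic: after a pre-period of length 4 it cycles with period 3.

3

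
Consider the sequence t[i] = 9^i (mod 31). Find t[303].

16

We have t[0] = 1,  t[1] = 9,  t[2] = 19,  t[3] = 16,  t[4] = 20,  t[5] = 25,  t[6] = 8,  t[7] = 10,  t[8] = 28,  t[9] = 4,  t[10] = 5,  t[11] = 14,  t[12] = 2,  t[13] = 18,  t[14] = 7,  t[15] = 1.
The sequence repeats with period 15.
So t[303] = t[0 + ((303-0) mod 15)] = t[3] = 16.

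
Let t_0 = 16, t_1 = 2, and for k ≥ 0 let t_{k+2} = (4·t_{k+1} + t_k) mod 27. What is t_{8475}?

17

Computing terms: t_0 = 16; t_1 = 2; t_2 = 24; t_3 = 17; t_4 = 11; t_5 = 7; t_6 = 12; t_7 = 1; t_8 = 16; t_9 = 11; t_{10} = 6; t_{11} = 8; t_{12} = 11; t_{13} = 25; t_{14} = 3; t_{15} = 10; t_{16} = 16; t_{17} = 20; t_{18} = 15; t_{19} = 26; t_{20} = 11; t_{21} = 16; t_{22} = 21; t_{23} = 19; t_{24} = 16; t_{25} = 2.
Since (t_{24}, t_{25}) = (t_0, t_1) = (16, 2) (two consecutive terms determine the rest), the sequence is periodic with period 24.
So t_{8475} = t_{0 + ((8475-0) mod 24)} = t_3 = 17.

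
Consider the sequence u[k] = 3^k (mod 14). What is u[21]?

13

Computing terms: u[0] = 1,  u[1] = 3,  u[2] = 9,  u[3] = 13,  u[4] = 11,  u[5] = 5,  u[6] = 1.
The sequence repeats with period 6.
(21 - 0) mod 6 = 3, so u[21] = u[3] = 13.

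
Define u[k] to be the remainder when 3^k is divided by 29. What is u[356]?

25

Listing terms: u[1] = 3,  u[2] = 9,  u[3] = 27,  u[4] = 23,  u[5] = 11,  u[6] = 4,  u[7] = 12,  u[8] = 7,  u[9] = 21,  u[10] = 5,  u[11] = 15,  u[12] = 16,  u[13] = 19,  u[14] = 28,  u[15] = 26,  u[16] = 20,  u[17] = 2,  u[18] = 6,  u[19] = 18,  u[20] = 25,  u[21] = 17,  u[22] = 22,  u[23] = 8,  u[24] = 24,  u[25] = 14,  u[26] = 13,  u[27] = 10,  u[28] = 1,  u[29] = 3.
Since u[29] = u[1] = 3, the sequence is periodic with period 28.
So u[356] = u[1 + ((356-1) mod 28)] = u[20] = 25.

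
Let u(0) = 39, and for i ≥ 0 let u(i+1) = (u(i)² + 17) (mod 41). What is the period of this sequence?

8

Listing terms: u(0) = 39; u(1) = 21; u(2) = 7; u(3) = 25; u(4) = 27; u(5) = 8; u(6) = 40; u(7) = 18; u(8) = 13; u(9) = 22; u(10) = 9; u(11) = 16; u(12) = 27.
Since u(12) = u(4) = 27, the sequence is eventually periodic: after a pre-period of length 4 it cycles with period 8.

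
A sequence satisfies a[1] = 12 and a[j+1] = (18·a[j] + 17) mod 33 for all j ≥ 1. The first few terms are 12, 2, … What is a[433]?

We have a[1] = 12, a[2] = 2, a[3] = 20, a[4] = 14, a[5] = 5, a[6] = 8, a[7] = 29, a[8] = 11, a[9] = 17, a[10] = 26, a[11] = 23, a[12] = 2.
Since a[12] = a[2] = 2, the sequence is eventually periodic: after a pre-period of length 1 it cycles with period 10.
For j ≥ 2, a[j] depends only on (j - 2) mod 10. (433 - 2) mod 10 = 1, so a[433] = a[3] = 20.

20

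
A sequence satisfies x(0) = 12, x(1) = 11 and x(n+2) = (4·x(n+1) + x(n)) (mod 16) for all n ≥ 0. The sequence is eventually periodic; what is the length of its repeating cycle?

Computing terms: x(0) = 12; x(1) = 11; x(2) = 8; x(3) = 11; x(4) = 4; x(5) = 11; x(6) = 0; x(7) = 11; x(8) = 12; x(9) = 11.
The sequence repeats with period 8.

8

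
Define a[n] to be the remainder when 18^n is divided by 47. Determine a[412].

We have a[0] = 1, a[1] = 18, a[2] = 42, a[3] = 4, a[4] = 25, a[5] = 27, a[6] = 16, a[7] = 6, a[8] = 14, a[9] = 17, a[10] = 24, a[11] = 9, a[12] = 21, a[13] = 2, a[14] = 36, a[15] = 37, a[16] = 8, a[17] = 3, a[18] = 7, a[19] = 32, a[20] = 12, a[21] = 28, a[22] = 34, a[23] = 1.
The sequence repeats with period 23.
(412 - 0) mod 23 = 21, so a[412] = a[21] = 28.

28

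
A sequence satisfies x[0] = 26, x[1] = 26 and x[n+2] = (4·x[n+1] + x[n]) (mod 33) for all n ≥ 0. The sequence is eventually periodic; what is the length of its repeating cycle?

40

Computing terms: x[0] = 26, x[1] = 26, x[2] = 31, x[3] = 18, x[4] = 4, x[5] = 1, x[6] = 8, x[7] = 0, x[8] = 8, x[9] = 32, x[10] = 4, x[11] = 15, x[12] = 31, x[13] = 7, x[14] = 26, x[15] = 12, x[16] = 8, x[17] = 11, x[18] = 19, x[19] = 21, x[20] = 4, x[21] = 4, x[22] = 20, x[23] = 18, x[24] = 26, x[25] = 23, x[26] = 19, x[27] = 0, x[28] = 19, x[29] = 10, x[30] = 26, x[31] = 15, x[32] = 20, x[33] = 29, x[34] = 4, x[35] = 12, x[36] = 19, x[37] = 22, x[38] = 8, x[39] = 21, x[40] = 26, x[41] = 26.
Since (x[40], x[41]) = (x[0], x[1]) = (26, 26) (two consecutive terms determine the rest), the sequence is periodic with period 40.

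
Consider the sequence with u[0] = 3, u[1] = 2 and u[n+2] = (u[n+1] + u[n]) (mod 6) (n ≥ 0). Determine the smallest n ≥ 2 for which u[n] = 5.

2

We have u[0] = 3, u[1] = 2, u[2] = 5, u[3] = 1, u[4] = 0, u[5] = 1, u[6] = 1, u[7] = 2, u[8] = 3, u[9] = 5, u[10] = 2, u[11] = 1, u[12] = 3, u[13] = 4, u[14] = 1, u[15] = 5, u[16] = 0, u[17] = 5, u[18] = 5, u[19] = 4, u[20] = 3, u[21] = 1, u[22] = 4, u[23] = 5, u[24] = 3, u[25] = 2.
Since (u[24], u[25]) = (u[0], u[1]) = (3, 2) (two consecutive terms determine the rest), the sequence is periodic with period 24.
The value 5 first appears (with n ≥ 2) at u[2].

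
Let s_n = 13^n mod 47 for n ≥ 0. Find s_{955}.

38

s_0 = 1,  s_1 = 13,  s_2 = 28,  s_3 = 35,  s_4 = 32,  s_5 = 40,  s_6 = 3,  s_7 = 39,  s_8 = 37,  s_9 = 11,  s_{10} = 2,  s_{11} = 26,  s_{12} = 9,  s_{13} = 23,  s_{14} = 17,  s_{15} = 33,  s_{16} = 6,  s_{17} = 31,  s_{18} = 27,  s_{19} = 22,  s_{20} = 4,  s_{21} = 5,  s_{22} = 18,  s_{23} = 46,  s_{24} = 34,  s_{25} = 19,  s_{26} = 12,  s_{27} = 15,  s_{28} = 7,  s_{29} = 44,  s_{30} = 8,  s_{31} = 10,  s_{32} = 36,  s_{33} = 45,  s_{34} = 21,  s_{35} = 38,  s_{36} = 24,  s_{37} = 30,  s_{38} = 14,  s_{39} = 41,  s_{40} = 16,  s_{41} = 20,  s_{42} = 25,  s_{43} = 43,  s_{44} = 42,  s_{45} = 29,  s_{46} = 1.
The sequence repeats with period 46.
So s_{955} = s_{0 + ((955-0) mod 46)} = s_{35} = 38.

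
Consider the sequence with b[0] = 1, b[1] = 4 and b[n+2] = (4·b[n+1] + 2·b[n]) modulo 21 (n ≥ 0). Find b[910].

We have b[0] = 1, b[1] = 4, b[2] = 18, b[3] = 17, b[4] = 20, b[5] = 9, b[6] = 13, b[7] = 7, b[8] = 12, b[9] = 20, b[10] = 20, b[11] = 15, b[12] = 16, b[13] = 10, b[14] = 9, b[15] = 14, b[16] = 11, b[17] = 9, b[18] = 16, b[19] = 19, b[20] = 3, b[21] = 8, b[22] = 17, b[23] = 0, b[24] = 13, b[25] = 10, b[26] = 3, b[27] = 11, b[28] = 8, b[29] = 12, b[30] = 1, b[31] = 7, b[32] = 9, b[33] = 8, b[34] = 8, b[35] = 6, b[36] = 19, b[37] = 4, b[38] = 12, b[39] = 14, b[40] = 17, b[41] = 12, b[42] = 19, b[43] = 16, b[44] = 18, b[45] = 20, b[46] = 11, b[47] = 0, b[48] = 1, b[49] = 4.
Since (b[48], b[49]) = (b[0], b[1]) = (1, 4) (two consecutive terms determine the rest), the sequence is periodic with period 48.
(910 - 0) mod 48 = 46, so b[910] = b[46] = 11.

11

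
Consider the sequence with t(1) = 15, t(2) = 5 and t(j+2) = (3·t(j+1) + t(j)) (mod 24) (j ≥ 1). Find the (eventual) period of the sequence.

t(1) = 15, t(2) = 5, t(3) = 6, t(4) = 23, t(5) = 3, t(6) = 8, t(7) = 3, t(8) = 17, t(9) = 6, t(10) = 11, t(11) = 15, t(12) = 8, t(13) = 15, t(14) = 5.
The sequence repeats with period 12.

12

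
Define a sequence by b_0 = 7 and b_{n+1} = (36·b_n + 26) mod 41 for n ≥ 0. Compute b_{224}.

31

b_0 = 7; b_1 = 32; b_2 = 30; b_3 = 40; b_4 = 31; b_5 = 35; b_6 = 15; b_7 = 33; b_8 = 25; b_9 = 24; b_{10} = 29; b_{11} = 4; b_{12} = 6; b_{13} = 37; b_{14} = 5; b_{15} = 1; b_{16} = 21; b_{17} = 3; b_{18} = 11; b_{19} = 12; b_{20} = 7.
Since b_{20} = b_0 = 7, the sequence is periodic with period 20.
(224 - 0) mod 20 = 4, so b_{224} = b_4 = 31.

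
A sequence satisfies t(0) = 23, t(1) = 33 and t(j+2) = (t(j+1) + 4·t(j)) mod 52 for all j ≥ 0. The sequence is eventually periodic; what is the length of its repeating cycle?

Computing terms: t(0) = 23, t(1) = 33, t(2) = 21, t(3) = 49, t(4) = 29, t(5) = 17, t(6) = 29, t(7) = 45, t(8) = 5, t(9) = 29, t(10) = 49, t(11) = 9, t(12) = 49, t(13) = 33, t(14) = 21.
Since (t(13), t(14)) = (t(1), t(2)) = (33, 21) (two consecutive terms determine the rest), the sequence is eventually periodic: after a pre-period of length 1 it cycles with period 12.

12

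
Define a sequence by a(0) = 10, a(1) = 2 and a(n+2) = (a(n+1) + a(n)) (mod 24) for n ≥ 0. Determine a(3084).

2

a(0) = 10; a(1) = 2; a(2) = 12; a(3) = 14; a(4) = 2; a(5) = 16; a(6) = 18; a(7) = 10; a(8) = 4; a(9) = 14; a(10) = 18; a(11) = 8; a(12) = 2; a(13) = 10; a(14) = 12; a(15) = 22; a(16) = 10; a(17) = 8; a(18) = 18; a(19) = 2; a(20) = 20; a(21) = 22; a(22) = 18; a(23) = 16; a(24) = 10; a(25) = 2.
Since (a(24), a(25)) = (a(0), a(1)) = (10, 2) (two consecutive terms determine the rest), the sequence is periodic with period 24.
(3084 - 0) mod 24 = 12, so a(3084) = a(12) = 2.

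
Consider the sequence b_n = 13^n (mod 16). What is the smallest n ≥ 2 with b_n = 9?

b_1 = 13; b_2 = 9; b_3 = 5; b_4 = 1; b_5 = 13.
The sequence repeats with period 4.
The value 9 first appears (with n ≥ 2) at b_2.

2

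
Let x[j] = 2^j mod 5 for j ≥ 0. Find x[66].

4

Listing terms: x[0] = 1,  x[1] = 2,  x[2] = 4,  x[3] = 3,  x[4] = 1.
Since x[4] = x[0] = 1, the sequence is periodic with period 4.
(66 - 0) mod 4 = 2, so x[66] = x[2] = 4.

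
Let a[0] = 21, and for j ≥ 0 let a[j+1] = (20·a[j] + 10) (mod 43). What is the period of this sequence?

42

a[0] = 21, a[1] = 0, a[2] = 10, a[3] = 38, a[4] = 39, a[5] = 16, a[6] = 29, a[7] = 31, a[8] = 28, a[9] = 11, a[10] = 15, a[11] = 9, a[12] = 18, a[13] = 26, a[14] = 14, a[15] = 32, a[16] = 5, a[17] = 24, a[18] = 17, a[19] = 6, a[20] = 1, a[21] = 30, a[22] = 8, a[23] = 41, a[24] = 13, a[25] = 12, a[26] = 35, a[27] = 22, a[28] = 20, a[29] = 23, a[30] = 40, a[31] = 36, a[32] = 42, a[33] = 33, a[34] = 25, a[35] = 37, a[36] = 19, a[37] = 3, a[38] = 27, a[39] = 34, a[40] = 2, a[41] = 7, a[42] = 21.
The sequence repeats with period 42.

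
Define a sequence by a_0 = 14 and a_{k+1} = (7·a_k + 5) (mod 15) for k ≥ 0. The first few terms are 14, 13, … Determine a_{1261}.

a_0 = 14,  a_1 = 13,  a_2 = 6,  a_3 = 2,  a_4 = 4,  a_5 = 3,  a_6 = 11,  a_7 = 7,  a_8 = 9,  a_9 = 8,  a_{10} = 1,  a_{11} = 12,  a_{12} = 14.
Since a_{12} = a_0 = 14, the sequence is periodic with period 12.
So a_{1261} = a_{0 + ((1261-0) mod 12)} = a_1 = 13.

13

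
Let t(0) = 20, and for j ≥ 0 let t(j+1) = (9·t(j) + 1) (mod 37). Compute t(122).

32

t(0) = 20; t(1) = 33; t(2) = 2; t(3) = 19; t(4) = 24; t(5) = 32; t(6) = 30; t(7) = 12; t(8) = 35; t(9) = 20.
Since t(9) = t(0) = 20, the sequence is periodic with period 9.
(122 - 0) mod 9 = 5, so t(122) = t(5) = 32.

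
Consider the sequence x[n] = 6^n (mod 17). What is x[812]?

13

x[1] = 6,  x[2] = 2,  x[3] = 12,  x[4] = 4,  x[5] = 7,  x[6] = 8,  x[7] = 14,  x[8] = 16,  x[9] = 11,  x[10] = 15,  x[11] = 5,  x[12] = 13,  x[13] = 10,  x[14] = 9,  x[15] = 3,  x[16] = 1,  x[17] = 6.
The sequence repeats with period 16.
(812 - 1) mod 16 = 11, so x[812] = x[12] = 13.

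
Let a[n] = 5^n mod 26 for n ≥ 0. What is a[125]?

5

We have a[0] = 1; a[1] = 5; a[2] = 25; a[3] = 21; a[4] = 1.
Since a[4] = a[0] = 1, the sequence is periodic with period 4.
(125 - 0) mod 4 = 1, so a[125] = a[1] = 5.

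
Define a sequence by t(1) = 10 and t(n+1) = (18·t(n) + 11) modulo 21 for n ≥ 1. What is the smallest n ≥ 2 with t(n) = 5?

Listing terms: t(1) = 10; t(2) = 2; t(3) = 5; t(4) = 17; t(5) = 2.
Since t(5) = t(2) = 2, the sequence is eventually periodic: after a pre-period of length 1 it cycles with period 3.
The value 5 first appears (with n ≥ 2) at t(3).

3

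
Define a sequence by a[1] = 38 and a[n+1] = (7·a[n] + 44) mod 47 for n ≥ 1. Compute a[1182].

We have a[1] = 38,  a[2] = 28,  a[3] = 5,  a[4] = 32,  a[5] = 33,  a[6] = 40,  a[7] = 42,  a[8] = 9,  a[9] = 13,  a[10] = 41,  a[11] = 2,  a[12] = 11,  a[13] = 27,  a[14] = 45,  a[15] = 30,  a[16] = 19,  a[17] = 36,  a[18] = 14,  a[19] = 1,  a[20] = 4,  a[21] = 25,  a[22] = 31,  a[23] = 26,  a[24] = 38.
Since a[24] = a[1] = 38, the sequence is periodic with period 23.
So a[1182] = a[1 + ((1182-1) mod 23)] = a[9] = 13.

13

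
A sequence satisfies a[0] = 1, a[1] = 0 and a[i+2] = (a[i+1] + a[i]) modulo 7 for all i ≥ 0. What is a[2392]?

6

Computing terms: a[0] = 1; a[1] = 0; a[2] = 1; a[3] = 1; a[4] = 2; a[5] = 3; a[6] = 5; a[7] = 1; a[8] = 6; a[9] = 0; a[10] = 6; a[11] = 6; a[12] = 5; a[13] = 4; a[14] = 2; a[15] = 6; a[16] = 1; a[17] = 0.
The sequence repeats with period 16.
So a[2392] = a[0 + ((2392-0) mod 16)] = a[8] = 6.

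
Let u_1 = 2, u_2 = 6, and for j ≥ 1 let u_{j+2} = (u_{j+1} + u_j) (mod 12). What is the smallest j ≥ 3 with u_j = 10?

5

Listing terms: u_1 = 2,  u_2 = 6,  u_3 = 8,  u_4 = 2,  u_5 = 10,  u_6 = 0,  u_7 = 10,  u_8 = 10,  u_9 = 8,  u_{10} = 6,  u_{11} = 2,  u_{12} = 8,  u_{13} = 10,  u_{14} = 6,  u_{15} = 4,  u_{16} = 10,  u_{17} = 2,  u_{18} = 0,  u_{19} = 2,  u_{20} = 2,  u_{21} = 4,  u_{22} = 6,  u_{23} = 10,  u_{24} = 4,  u_{25} = 2,  u_{26} = 6.
The sequence repeats with period 24.
The value 10 first appears (with j ≥ 3) at u_5.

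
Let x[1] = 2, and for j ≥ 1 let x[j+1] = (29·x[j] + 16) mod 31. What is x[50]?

We have x[1] = 2, x[2] = 12, x[3] = 23, x[4] = 1, x[5] = 14, x[6] = 19, x[7] = 9, x[8] = 29, x[9] = 20, x[10] = 7, x[11] = 2.
Since x[11] = x[1] = 2, the sequence is periodic with period 10.
(50 - 1) mod 10 = 9, so x[50] = x[10] = 7.

7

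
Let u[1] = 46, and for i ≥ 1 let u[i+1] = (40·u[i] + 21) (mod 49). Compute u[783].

16

u[1] = 46; u[2] = 48; u[3] = 30; u[4] = 45; u[5] = 8; u[6] = 47; u[7] = 39; u[8] = 13; u[9] = 2; u[10] = 3; u[11] = 43; u[12] = 26; u[13] = 32; u[14] = 27; u[15] = 23; u[16] = 10; u[17] = 29; u[18] = 5; u[19] = 25; u[20] = 41; u[21] = 44; u[22] = 17; u[23] = 15; u[24] = 33; u[25] = 18; u[26] = 6; u[27] = 16; u[28] = 24; u[29] = 1; u[30] = 12; u[31] = 11; u[32] = 20; u[33] = 37; u[34] = 31; u[35] = 36; u[36] = 40; u[37] = 4; u[38] = 34; u[39] = 9; u[40] = 38; u[41] = 22; u[42] = 19; u[43] = 46.
The sequence repeats with period 42.
So u[783] = u[1 + ((783-1) mod 42)] = u[27] = 16.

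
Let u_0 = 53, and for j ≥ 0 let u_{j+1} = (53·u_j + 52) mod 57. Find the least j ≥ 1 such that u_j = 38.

We have u_0 = 53, u_1 = 11, u_2 = 8, u_3 = 20, u_4 = 29, u_5 = 50, u_6 = 23, u_7 = 17, u_8 = 41, u_9 = 2, u_{10} = 44, u_{11} = 47, u_{12} = 35, u_{13} = 26, u_{14} = 5, u_{15} = 32, u_{16} = 38, u_{17} = 14, u_{18} = 53.
The sequence repeats with period 18.
The value 38 first appears (with j ≥ 1) at u_{16}.

16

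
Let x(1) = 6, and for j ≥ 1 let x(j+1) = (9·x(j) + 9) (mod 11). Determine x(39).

Computing terms: x(1) = 6,  x(2) = 8,  x(3) = 4,  x(4) = 1,  x(5) = 7,  x(6) = 6.
Since x(6) = x(1) = 6, the sequence is periodic with period 5.
So x(39) = x(1 + ((39-1) mod 5)) = x(4) = 1.

1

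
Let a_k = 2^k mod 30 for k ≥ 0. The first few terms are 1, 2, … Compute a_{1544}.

16

a_0 = 1, a_1 = 2, a_2 = 4, a_3 = 8, a_4 = 16, a_5 = 2.
Since a_5 = a_1 = 2, the sequence is eventually periodic: after a pre-period of length 1 it cycles with period 4.
For k ≥ 1, a_k depends only on (k - 1) mod 4. (1544 - 1) mod 4 = 3, so a_{1544} = a_4 = 16.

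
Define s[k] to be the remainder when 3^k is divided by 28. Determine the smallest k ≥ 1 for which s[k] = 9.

2

Computing terms: s[0] = 1, s[1] = 3, s[2] = 9, s[3] = 27, s[4] = 25, s[5] = 19, s[6] = 1.
Since s[6] = s[0] = 1, the sequence is periodic with period 6.
The value 9 first appears (with k ≥ 1) at s[2].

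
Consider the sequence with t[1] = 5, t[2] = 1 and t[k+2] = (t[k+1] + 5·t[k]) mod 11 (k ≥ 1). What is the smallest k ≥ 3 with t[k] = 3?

Listing terms: t[1] = 5; t[2] = 1; t[3] = 4; t[4] = 9; t[5] = 7; t[6] = 8; t[7] = 10; t[8] = 6; t[9] = 1; t[10] = 9; t[11] = 3; t[12] = 4; t[13] = 8; t[14] = 6; t[15] = 2; t[16] = 10; t[17] = 9; t[18] = 4; t[19] = 5; t[20] = 3; t[21] = 6; t[22] = 10; t[23] = 7; t[24] = 2; t[25] = 4; t[26] = 3; t[27] = 1; t[28] = 5; t[29] = 10; t[30] = 2; t[31] = 8; t[32] = 7; t[33] = 3; t[34] = 5; t[35] = 9; t[36] = 1; t[37] = 2; t[38] = 7; t[39] = 6; t[40] = 8; t[41] = 5; t[42] = 1.
The sequence repeats with period 40.
The value 3 first appears (with k ≥ 3) at t[11].

11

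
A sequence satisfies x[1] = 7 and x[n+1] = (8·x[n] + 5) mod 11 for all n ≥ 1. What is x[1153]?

9

Listing terms: x[1] = 7,  x[2] = 6,  x[3] = 9,  x[4] = 0,  x[5] = 5,  x[6] = 1,  x[7] = 2,  x[8] = 10,  x[9] = 8,  x[10] = 3,  x[11] = 7.
Since x[11] = x[1] = 7, the sequence is periodic with period 10.
(1153 - 1) mod 10 = 2, so x[1153] = x[3] = 9.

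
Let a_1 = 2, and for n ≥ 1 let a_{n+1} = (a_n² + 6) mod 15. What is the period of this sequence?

3

Listing terms: a_1 = 2, a_2 = 10, a_3 = 1, a_4 = 7, a_5 = 10.
Since a_5 = a_2 = 10, the sequence is eventually periodic: after a pre-period of length 1 it cycles with period 3.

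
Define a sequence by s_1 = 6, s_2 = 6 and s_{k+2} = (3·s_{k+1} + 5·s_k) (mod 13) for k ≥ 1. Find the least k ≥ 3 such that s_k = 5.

Listing terms: s_1 = 6,  s_2 = 6,  s_3 = 9,  s_4 = 5,  s_5 = 8,  s_6 = 10,  s_7 = 5,  s_8 = 0,  s_9 = 12,  s_{10} = 10,  s_{11} = 12,  s_{12} = 8,  s_{13} = 6,  s_{14} = 6.
The sequence repeats with period 12.
The value 5 first appears (with k ≥ 3) at s_4.

4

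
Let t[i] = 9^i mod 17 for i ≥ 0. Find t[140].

16

We have t[0] = 1, t[1] = 9, t[2] = 13, t[3] = 15, t[4] = 16, t[5] = 8, t[6] = 4, t[7] = 2, t[8] = 1.
Since t[8] = t[0] = 1, the sequence is periodic with period 8.
(140 - 0) mod 8 = 4, so t[140] = t[4] = 16.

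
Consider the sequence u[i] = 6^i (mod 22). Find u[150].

Listing terms: u[1] = 6, u[2] = 14, u[3] = 18, u[4] = 20, u[5] = 10, u[6] = 16, u[7] = 8, u[8] = 4, u[9] = 2, u[10] = 12, u[11] = 6.
The sequence repeats with period 10.
(150 - 1) mod 10 = 9, so u[150] = u[10] = 12.

12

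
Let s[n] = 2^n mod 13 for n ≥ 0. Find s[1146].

12

We have s[0] = 1, s[1] = 2, s[2] = 4, s[3] = 8, s[4] = 3, s[5] = 6, s[6] = 12, s[7] = 11, s[8] = 9, s[9] = 5, s[10] = 10, s[11] = 7, s[12] = 1.
Since s[12] = s[0] = 1, the sequence is periodic with period 12.
(1146 - 0) mod 12 = 6, so s[1146] = s[6] = 12.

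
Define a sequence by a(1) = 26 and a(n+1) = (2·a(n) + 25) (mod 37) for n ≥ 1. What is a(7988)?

We have a(1) = 26; a(2) = 3; a(3) = 31; a(4) = 13; a(5) = 14; a(6) = 16; a(7) = 20; a(8) = 28; a(9) = 7; a(10) = 2; a(11) = 29; a(12) = 9; a(13) = 6; a(14) = 0; a(15) = 25; a(16) = 1; a(17) = 27; a(18) = 5; a(19) = 35; a(20) = 21; a(21) = 30; a(22) = 11; a(23) = 10; a(24) = 8; a(25) = 4; a(26) = 33; a(27) = 17; a(28) = 22; a(29) = 32; a(30) = 15; a(31) = 18; a(32) = 24; a(33) = 36; a(34) = 23; a(35) = 34; a(36) = 19; a(37) = 26.
Since a(37) = a(1) = 26, the sequence is periodic with period 36.
So a(7988) = a(1 + ((7988-1) mod 36)) = a(32) = 24.

24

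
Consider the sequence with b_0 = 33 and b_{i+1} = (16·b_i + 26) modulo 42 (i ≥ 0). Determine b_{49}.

Computing terms: b_0 = 33, b_1 = 8, b_2 = 28, b_3 = 12, b_4 = 8.
Since b_4 = b_1 = 8, the sequence is eventually periodic: after a pre-period of length 1 it cycles with period 3.
For i ≥ 1, b_i depends only on (i - 1) mod 3. (49 - 1) mod 3 = 0, so b_{49} = b_1 = 8.

8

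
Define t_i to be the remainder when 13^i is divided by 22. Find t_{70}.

1

We have t_1 = 13, t_2 = 15, t_3 = 19, t_4 = 5, t_5 = 21, t_6 = 9, t_7 = 7, t_8 = 3, t_9 = 17, t_{10} = 1, t_{11} = 13.
Since t_{11} = t_1 = 13, the sequence is periodic with period 10.
So t_{70} = t_{1 + ((70-1) mod 10)} = t_{10} = 1.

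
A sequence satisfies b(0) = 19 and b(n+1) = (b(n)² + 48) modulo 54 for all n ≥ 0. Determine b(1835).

49

Computing terms: b(0) = 19, b(1) = 31, b(2) = 37, b(3) = 13, b(4) = 1, b(5) = 49, b(6) = 19.
The sequence repeats with period 6.
So b(1835) = b(0 + ((1835-0) mod 6)) = b(5) = 49.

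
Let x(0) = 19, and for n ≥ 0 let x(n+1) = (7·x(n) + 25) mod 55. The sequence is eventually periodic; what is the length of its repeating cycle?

20

Computing terms: x(0) = 19; x(1) = 48; x(2) = 31; x(3) = 22; x(4) = 14; x(5) = 13; x(6) = 6; x(7) = 12; x(8) = 54; x(9) = 18; x(10) = 41; x(11) = 37; x(12) = 9; x(13) = 33; x(14) = 36; x(15) = 2; x(16) = 39; x(17) = 23; x(18) = 21; x(19) = 7; x(20) = 19.
Since x(20) = x(0) = 19, the sequence is periodic with period 20.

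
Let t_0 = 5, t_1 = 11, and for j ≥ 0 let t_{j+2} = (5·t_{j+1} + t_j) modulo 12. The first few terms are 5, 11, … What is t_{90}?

9

Listing terms: t_0 = 5,  t_1 = 11,  t_2 = 0,  t_3 = 11,  t_4 = 7,  t_5 = 10,  t_6 = 9,  t_7 = 7,  t_8 = 8,  t_9 = 11,  t_{10} = 3,  t_{11} = 2,  t_{12} = 1,  t_{13} = 7,  t_{14} = 0,  t_{15} = 7,  t_{16} = 11,  t_{17} = 2,  t_{18} = 9,  t_{19} = 11,  t_{20} = 4,  t_{21} = 7,  t_{22} = 3,  t_{23} = 10,  t_{24} = 5,  t_{25} = 11.
The sequence repeats with period 24.
(90 - 0) mod 24 = 18, so t_{90} = t_{18} = 9.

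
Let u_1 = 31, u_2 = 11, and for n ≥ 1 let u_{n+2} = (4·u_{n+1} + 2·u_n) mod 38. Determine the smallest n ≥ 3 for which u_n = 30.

3

u_1 = 31; u_2 = 11; u_3 = 30; u_4 = 28; u_5 = 20; u_6 = 22; u_7 = 14; u_8 = 24; u_9 = 10; u_{10} = 12; u_{11} = 30; u_{12} = 30; u_{13} = 28.
Since (u_{12}, u_{13}) = (u_3, u_4) = (30, 28) (two consecutive terms determine the rest), the sequence is eventually periodic: after a pre-period of length 2 it cycles with period 9.
The value 30 first appears (with n ≥ 3) at u_3.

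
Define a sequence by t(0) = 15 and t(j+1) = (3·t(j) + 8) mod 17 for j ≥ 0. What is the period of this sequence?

Computing terms: t(0) = 15; t(1) = 2; t(2) = 14; t(3) = 16; t(4) = 5; t(5) = 6; t(6) = 9; t(7) = 1; t(8) = 11; t(9) = 7; t(10) = 12; t(11) = 10; t(12) = 4; t(13) = 3; t(14) = 0; t(15) = 8; t(16) = 15.
The sequence repeats with period 16.

16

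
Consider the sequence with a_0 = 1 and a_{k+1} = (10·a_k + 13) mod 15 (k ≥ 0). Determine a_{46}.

We have a_0 = 1,  a_1 = 8,  a_2 = 3,  a_3 = 13,  a_4 = 8.
Since a_4 = a_1 = 8, the sequence is eventually periodic: after a pre-period of length 1 it cycles with period 3.
For k ≥ 1, a_k depends only on (k - 1) mod 3. (46 - 1) mod 3 = 0, so a_{46} = a_1 = 8.

8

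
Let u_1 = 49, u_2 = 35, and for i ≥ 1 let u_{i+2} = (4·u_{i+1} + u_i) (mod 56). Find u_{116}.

7

Listing terms: u_1 = 49, u_2 = 35, u_3 = 21, u_4 = 7, u_5 = 49, u_6 = 35.
Since (u_5, u_6) = (u_1, u_2) = (49, 35) (two consecutive terms determine the rest), the sequence is periodic with period 4.
(116 - 1) mod 4 = 3, so u_{116} = u_4 = 7.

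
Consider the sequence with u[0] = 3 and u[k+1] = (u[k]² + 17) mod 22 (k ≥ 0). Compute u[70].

We have u[0] = 3, u[1] = 4, u[2] = 11, u[3] = 6, u[4] = 9, u[5] = 10, u[6] = 7, u[7] = 0, u[8] = 17, u[9] = 20, u[10] = 21, u[11] = 18, u[12] = 11.
Since u[12] = u[2] = 11, the sequence is eventually periodic: after a pre-period of length 2 it cycles with period 10.
For k ≥ 2, u[k] depends only on (k - 2) mod 10. (70 - 2) mod 10 = 8, so u[70] = u[10] = 21.

21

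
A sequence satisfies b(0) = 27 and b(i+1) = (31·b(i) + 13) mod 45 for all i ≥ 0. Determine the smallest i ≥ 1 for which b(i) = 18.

We have b(0) = 27; b(1) = 40; b(2) = 38; b(3) = 21; b(4) = 34; b(5) = 32; b(6) = 15; b(7) = 28; b(8) = 26; b(9) = 9; b(10) = 22; b(11) = 20; b(12) = 3; b(13) = 16; b(14) = 14; b(15) = 42; b(16) = 10; b(17) = 8; b(18) = 36; b(19) = 4; b(20) = 2; b(21) = 30; b(22) = 43; b(23) = 41; b(24) = 24; b(25) = 37; b(26) = 35; b(27) = 18; b(28) = 31; b(29) = 29; b(30) = 12; b(31) = 25; b(32) = 23; b(33) = 6; b(34) = 19; b(35) = 17; b(36) = 0; b(37) = 13; b(38) = 11; b(39) = 39; b(40) = 7; b(41) = 5; b(42) = 33; b(43) = 1; b(44) = 44; b(45) = 27.
The sequence repeats with period 45.
The value 18 first appears (with i ≥ 1) at b(27).

27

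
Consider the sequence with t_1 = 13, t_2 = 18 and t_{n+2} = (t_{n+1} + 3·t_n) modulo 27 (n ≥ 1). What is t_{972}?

We have t_1 = 13; t_2 = 18; t_3 = 3; t_4 = 3; t_5 = 12; t_6 = 21; t_7 = 3; t_8 = 12.
Since (t_7, t_8) = (t_4, t_5) = (3, 12) (two consecutive terms determine the rest), the sequence is eventually periodic: after a pre-period of length 3 it cycles with period 3.
For n ≥ 4, t_n depends only on (n - 4) mod 3. (972 - 4) mod 3 = 2, so t_{972} = t_6 = 21.

21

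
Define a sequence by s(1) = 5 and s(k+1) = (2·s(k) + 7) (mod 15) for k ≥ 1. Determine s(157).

5

Listing terms: s(1) = 5,  s(2) = 2,  s(3) = 11,  s(4) = 14,  s(5) = 5.
The sequence repeats with period 4.
(157 - 1) mod 4 = 0, so s(157) = s(1) = 5.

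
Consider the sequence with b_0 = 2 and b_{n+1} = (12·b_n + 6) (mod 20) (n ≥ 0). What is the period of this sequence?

We have b_0 = 2, b_1 = 10, b_2 = 6, b_3 = 18, b_4 = 2.
The sequence repeats with period 4.

4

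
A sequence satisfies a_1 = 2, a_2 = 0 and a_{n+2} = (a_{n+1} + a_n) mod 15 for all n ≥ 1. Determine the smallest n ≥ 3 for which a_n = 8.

We have a_1 = 2,  a_2 = 0,  a_3 = 2,  a_4 = 2,  a_5 = 4,  a_6 = 6,  a_7 = 10,  a_8 = 1,  a_9 = 11,  a_{10} = 12,  a_{11} = 8,  a_{12} = 5,  a_{13} = 13,  a_{14} = 3,  a_{15} = 1,  a_{16} = 4,  a_{17} = 5,  a_{18} = 9,  a_{19} = 14,  a_{20} = 8,  a_{21} = 7,  a_{22} = 0,  a_{23} = 7,  a_{24} = 7,  a_{25} = 14,  a_{26} = 6,  a_{27} = 5,  a_{28} = 11,  a_{29} = 1,  a_{30} = 12,  a_{31} = 13,  a_{32} = 10,  a_{33} = 8,  a_{34} = 3,  a_{35} = 11,  a_{36} = 14,  a_{37} = 10,  a_{38} = 9,  a_{39} = 4,  a_{40} = 13,  a_{41} = 2,  a_{42} = 0.
The sequence repeats with period 40.
The value 8 first appears (with n ≥ 3) at a_{11}.

11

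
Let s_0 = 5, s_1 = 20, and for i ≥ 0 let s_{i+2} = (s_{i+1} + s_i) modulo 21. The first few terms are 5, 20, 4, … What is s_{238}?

11

We have s_0 = 5,  s_1 = 20,  s_2 = 4,  s_3 = 3,  s_4 = 7,  s_5 = 10,  s_6 = 17,  s_7 = 6,  s_8 = 2,  s_9 = 8,  s_{10} = 10,  s_{11} = 18,  s_{12} = 7,  s_{13} = 4,  s_{14} = 11,  s_{15} = 15,  s_{16} = 5,  s_{17} = 20.
The sequence repeats with period 16.
(238 - 0) mod 16 = 14, so s_{238} = s_{14} = 11.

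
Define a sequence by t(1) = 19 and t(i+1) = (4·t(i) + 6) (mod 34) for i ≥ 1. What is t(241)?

2

We have t(1) = 19, t(2) = 14, t(3) = 28, t(4) = 16, t(5) = 2, t(6) = 14.
Since t(6) = t(2) = 14, the sequence is eventually periodic: after a pre-period of length 1 it cycles with period 4.
For i ≥ 2, t(i) depends only on (i - 2) mod 4. (241 - 2) mod 4 = 3, so t(241) = t(5) = 2.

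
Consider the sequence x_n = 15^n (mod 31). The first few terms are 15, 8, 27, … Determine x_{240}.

x_1 = 15,  x_2 = 8,  x_3 = 27,  x_4 = 2,  x_5 = 30,  x_6 = 16,  x_7 = 23,  x_8 = 4,  x_9 = 29,  x_{10} = 1,  x_{11} = 15.
Since x_{11} = x_1 = 15, the sequence is periodic with period 10.
So x_{240} = x_{1 + ((240-1) mod 10)} = x_{10} = 1.

1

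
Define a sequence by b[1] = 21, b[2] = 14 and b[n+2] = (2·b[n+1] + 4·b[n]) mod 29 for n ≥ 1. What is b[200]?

19

Listing terms: b[1] = 21; b[2] = 14; b[3] = 25; b[4] = 19; b[5] = 22; b[6] = 4; b[7] = 9; b[8] = 5; b[9] = 17; b[10] = 25; b[11] = 2; b[12] = 17; b[13] = 13; b[14] = 7; b[15] = 8; b[16] = 15; b[17] = 4; b[18] = 10; b[19] = 7; b[20] = 25; b[21] = 20; b[22] = 24; b[23] = 12; b[24] = 4; b[25] = 27; b[26] = 12; b[27] = 16; b[28] = 22; b[29] = 21; b[30] = 14.
The sequence repeats with period 28.
(200 - 1) mod 28 = 3, so b[200] = b[4] = 19.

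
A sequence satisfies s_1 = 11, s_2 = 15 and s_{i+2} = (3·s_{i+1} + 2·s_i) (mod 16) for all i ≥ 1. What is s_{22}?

s_1 = 11,  s_2 = 15,  s_3 = 3,  s_4 = 7,  s_5 = 11,  s_6 = 15.
Since (s_5, s_6) = (s_1, s_2) = (11, 15) (two consecutive terms determine the rest), the sequence is periodic with period 4.
(22 - 1) mod 4 = 1, so s_{22} = s_2 = 15.

15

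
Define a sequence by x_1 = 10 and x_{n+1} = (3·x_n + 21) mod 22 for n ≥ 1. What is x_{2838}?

9

Listing terms: x_1 = 10; x_2 = 7; x_3 = 20; x_4 = 15; x_5 = 0; x_6 = 21; x_7 = 18; x_8 = 9; x_9 = 4; x_{10} = 11; x_{11} = 10.
Since x_{11} = x_1 = 10, the sequence is periodic with period 10.
So x_{2838} = x_{1 + ((2838-1) mod 10)} = x_8 = 9.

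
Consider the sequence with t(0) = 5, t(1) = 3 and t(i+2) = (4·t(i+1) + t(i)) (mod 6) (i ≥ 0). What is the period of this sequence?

Computing terms: t(0) = 5,  t(1) = 3,  t(2) = 5,  t(3) = 5,  t(4) = 1,  t(5) = 3,  t(6) = 1,  t(7) = 1,  t(8) = 5,  t(9) = 3.
The sequence repeats with period 8.

8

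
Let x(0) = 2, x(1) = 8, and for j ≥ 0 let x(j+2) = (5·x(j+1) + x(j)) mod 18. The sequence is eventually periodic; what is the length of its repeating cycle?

x(0) = 2, x(1) = 8, x(2) = 6, x(3) = 2, x(4) = 16, x(5) = 10, x(6) = 12, x(7) = 16, x(8) = 2, x(9) = 8.
Since (x(8), x(9)) = (x(0), x(1)) = (2, 8) (two consecutive terms determine the rest), the sequence is periodic with period 8.

8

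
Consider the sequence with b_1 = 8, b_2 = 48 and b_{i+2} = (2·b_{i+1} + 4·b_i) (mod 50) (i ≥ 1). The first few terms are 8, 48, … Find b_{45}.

8

Computing terms: b_1 = 8, b_2 = 48, b_3 = 28, b_4 = 48, b_5 = 8, b_6 = 8, b_7 = 48.
Since (b_6, b_7) = (b_1, b_2) = (8, 48) (two consecutive terms determine the rest), the sequence is periodic with period 5.
(45 - 1) mod 5 = 4, so b_{45} = b_5 = 8.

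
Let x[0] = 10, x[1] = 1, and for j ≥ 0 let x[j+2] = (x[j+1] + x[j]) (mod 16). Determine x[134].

x[0] = 10,  x[1] = 1,  x[2] = 11,  x[3] = 12,  x[4] = 7,  x[5] = 3,  x[6] = 10,  x[7] = 13,  x[8] = 7,  x[9] = 4,  x[10] = 11,  x[11] = 15,  x[12] = 10,  x[13] = 9,  x[14] = 3,  x[15] = 12,  x[16] = 15,  x[17] = 11,  x[18] = 10,  x[19] = 5,  x[20] = 15,  x[21] = 4,  x[22] = 3,  x[23] = 7,  x[24] = 10,  x[25] = 1.
Since (x[24], x[25]) = (x[0], x[1]) = (10, 1) (two consecutive terms determine the rest), the sequence is periodic with period 24.
So x[134] = x[0 + ((134-0) mod 24)] = x[14] = 3.

3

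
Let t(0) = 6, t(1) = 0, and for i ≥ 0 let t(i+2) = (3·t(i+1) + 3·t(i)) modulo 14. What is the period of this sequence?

42

Computing terms: t(0) = 6, t(1) = 0, t(2) = 4, t(3) = 12, t(4) = 6, t(5) = 12, t(6) = 12, t(7) = 2, t(8) = 0, t(9) = 6, t(10) = 4, t(11) = 2, t(12) = 4, t(13) = 4, t(14) = 10, t(15) = 0, t(16) = 2, t(17) = 6, t(18) = 10, t(19) = 6, t(20) = 6, t(21) = 8, t(22) = 0, t(23) = 10, t(24) = 2, t(25) = 8, t(26) = 2, t(27) = 2, t(28) = 12, t(29) = 0, t(30) = 8, t(31) = 10, t(32) = 12, t(33) = 10, t(34) = 10, t(35) = 4, t(36) = 0, t(37) = 12, t(38) = 8, t(39) = 4, t(40) = 8, t(41) = 8, t(42) = 6, t(43) = 0.
The sequence repeats with period 42.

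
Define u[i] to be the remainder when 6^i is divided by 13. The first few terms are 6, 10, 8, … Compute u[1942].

We have u[1] = 6, u[2] = 10, u[3] = 8, u[4] = 9, u[5] = 2, u[6] = 12, u[7] = 7, u[8] = 3, u[9] = 5, u[10] = 4, u[11] = 11, u[12] = 1, u[13] = 6.
The sequence repeats with period 12.
So u[1942] = u[1 + ((1942-1) mod 12)] = u[10] = 4.

4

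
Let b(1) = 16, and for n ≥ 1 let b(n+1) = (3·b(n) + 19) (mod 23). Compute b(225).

9

Computing terms: b(1) = 16; b(2) = 21; b(3) = 13; b(4) = 12; b(5) = 9; b(6) = 0; b(7) = 19; b(8) = 7; b(9) = 17; b(10) = 1; b(11) = 22; b(12) = 16.
Since b(12) = b(1) = 16, the sequence is periodic with period 11.
So b(225) = b(1 + ((225-1) mod 11)) = b(5) = 9.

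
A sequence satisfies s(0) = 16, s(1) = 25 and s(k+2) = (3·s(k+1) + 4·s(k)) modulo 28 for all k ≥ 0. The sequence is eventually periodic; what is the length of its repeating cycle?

6

Computing terms: s(0) = 16, s(1) = 25, s(2) = 27, s(3) = 13, s(4) = 7, s(5) = 17, s(6) = 23, s(7) = 25, s(8) = 27.
Since (s(7), s(8)) = (s(1), s(2)) = (25, 27) (two consecutive terms determine the rest), the sequence is eventually periodic: after a pre-period of length 1 it cycles with period 6.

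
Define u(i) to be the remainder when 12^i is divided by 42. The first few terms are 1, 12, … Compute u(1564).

Computing terms: u(0) = 1, u(1) = 12, u(2) = 18, u(3) = 6, u(4) = 30, u(5) = 24, u(6) = 36, u(7) = 12.
Since u(7) = u(1) = 12, the sequence is eventually periodic: after a pre-period of length 1 it cycles with period 6.
For i ≥ 1, u(i) depends only on (i - 1) mod 6. (1564 - 1) mod 6 = 3, so u(1564) = u(4) = 30.

30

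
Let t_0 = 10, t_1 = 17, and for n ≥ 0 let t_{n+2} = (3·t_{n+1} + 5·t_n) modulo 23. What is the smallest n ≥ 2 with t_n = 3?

t_0 = 10; t_1 = 17; t_2 = 9; t_3 = 20; t_4 = 13; t_5 = 1; t_6 = 22; t_7 = 2; t_8 = 1; t_9 = 13; t_{10} = 21; t_{11} = 13; t_{12} = 6; t_{13} = 14; t_{14} = 3; t_{15} = 10; t_{16} = 22; t_{17} = 1; t_{18} = 21; t_{19} = 22; t_{20} = 10; t_{21} = 2; t_{22} = 10; t_{23} = 17.
The sequence repeats with period 22.
The value 3 first appears (with n ≥ 2) at t_{14}.

14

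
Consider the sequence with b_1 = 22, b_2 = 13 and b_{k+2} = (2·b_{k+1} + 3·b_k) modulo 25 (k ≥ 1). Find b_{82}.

13

b_1 = 22, b_2 = 13, b_3 = 17, b_4 = 23, b_5 = 22, b_6 = 13.
Since (b_5, b_6) = (b_1, b_2) = (22, 13) (two consecutive terms determine the rest), the sequence is periodic with period 4.
So b_{82} = b_{1 + ((82-1) mod 4)} = b_2 = 13.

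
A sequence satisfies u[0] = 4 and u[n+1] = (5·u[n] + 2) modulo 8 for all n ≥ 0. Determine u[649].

Computing terms: u[0] = 4, u[1] = 6, u[2] = 0, u[3] = 2, u[4] = 4.
Since u[4] = u[0] = 4, the sequence is periodic with period 4.
(649 - 0) mod 4 = 1, so u[649] = u[1] = 6.

6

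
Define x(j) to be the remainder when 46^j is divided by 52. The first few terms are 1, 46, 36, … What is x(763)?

Listing terms: x(0) = 1,  x(1) = 46,  x(2) = 36,  x(3) = 44,  x(4) = 48,  x(5) = 24,  x(6) = 12,  x(7) = 32,  x(8) = 16,  x(9) = 8,  x(10) = 4,  x(11) = 28,  x(12) = 40,  x(13) = 20,  x(14) = 36.
Since x(14) = x(2) = 36, the sequence is eventually periodic: after a pre-period of length 2 it cycles with period 12.
For j ≥ 2, x(j) depends only on (j - 2) mod 12. (763 - 2) mod 12 = 5, so x(763) = x(7) = 32.

32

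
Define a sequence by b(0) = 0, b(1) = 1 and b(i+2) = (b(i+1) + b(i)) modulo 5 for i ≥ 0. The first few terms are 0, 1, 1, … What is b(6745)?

b(0) = 0, b(1) = 1, b(2) = 1, b(3) = 2, b(4) = 3, b(5) = 0, b(6) = 3, b(7) = 3, b(8) = 1, b(9) = 4, b(10) = 0, b(11) = 4, b(12) = 4, b(13) = 3, b(14) = 2, b(15) = 0, b(16) = 2, b(17) = 2, b(18) = 4, b(19) = 1, b(20) = 0, b(21) = 1.
Since (b(20), b(21)) = (b(0), b(1)) = (0, 1) (two consecutive terms determine the rest), the sequence is periodic with period 20.
So b(6745) = b(0 + ((6745-0) mod 20)) = b(5) = 0.

0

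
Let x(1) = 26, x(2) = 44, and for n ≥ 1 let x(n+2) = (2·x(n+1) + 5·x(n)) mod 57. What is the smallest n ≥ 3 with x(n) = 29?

4

We have x(1) = 26; x(2) = 44; x(3) = 47; x(4) = 29; x(5) = 8; x(6) = 47; x(7) = 20; x(8) = 47; x(9) = 23; x(10) = 53; x(11) = 50; x(12) = 23; x(13) = 11; x(14) = 23; x(15) = 44; x(16) = 32; x(17) = 56; x(18) = 44; x(19) = 26; x(20) = 44.
Since (x(19), x(20)) = (x(1), x(2)) = (26, 44) (two consecutive terms determine the rest), the sequence is periodic with period 18.
The value 29 first appears (with n ≥ 3) at x(4).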